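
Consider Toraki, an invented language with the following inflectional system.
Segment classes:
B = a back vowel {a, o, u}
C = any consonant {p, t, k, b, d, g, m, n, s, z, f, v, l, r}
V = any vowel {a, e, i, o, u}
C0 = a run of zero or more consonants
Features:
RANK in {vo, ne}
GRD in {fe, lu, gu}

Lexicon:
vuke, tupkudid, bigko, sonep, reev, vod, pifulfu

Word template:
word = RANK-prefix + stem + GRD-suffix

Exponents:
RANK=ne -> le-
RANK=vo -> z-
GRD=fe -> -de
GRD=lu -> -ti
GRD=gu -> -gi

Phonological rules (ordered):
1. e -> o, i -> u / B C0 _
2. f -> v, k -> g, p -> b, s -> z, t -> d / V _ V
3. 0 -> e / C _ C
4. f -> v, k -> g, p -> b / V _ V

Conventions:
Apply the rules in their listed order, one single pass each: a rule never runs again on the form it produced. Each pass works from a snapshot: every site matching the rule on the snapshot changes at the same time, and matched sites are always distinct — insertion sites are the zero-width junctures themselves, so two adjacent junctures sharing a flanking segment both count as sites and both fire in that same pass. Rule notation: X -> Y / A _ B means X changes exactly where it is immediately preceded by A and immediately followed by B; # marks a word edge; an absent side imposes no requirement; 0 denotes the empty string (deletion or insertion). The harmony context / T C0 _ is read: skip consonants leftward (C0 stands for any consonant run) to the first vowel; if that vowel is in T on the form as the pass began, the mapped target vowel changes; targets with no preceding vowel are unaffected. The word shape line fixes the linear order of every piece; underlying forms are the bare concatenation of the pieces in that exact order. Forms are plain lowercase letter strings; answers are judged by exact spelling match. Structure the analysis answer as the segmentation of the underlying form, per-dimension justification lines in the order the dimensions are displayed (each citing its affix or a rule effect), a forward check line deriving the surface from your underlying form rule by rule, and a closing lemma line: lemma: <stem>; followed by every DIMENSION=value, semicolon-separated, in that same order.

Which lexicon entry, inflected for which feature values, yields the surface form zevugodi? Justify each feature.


underlying: z-vuke-ti
RANK=vo - signalled by the affix z-
GRD=lu - signalled by the affix -ti
check: zvuketi -> zvukoti -> zvugodi -> zevugodi -> zevugodi
lemma: vuke; RANK=vo; GRD=lu


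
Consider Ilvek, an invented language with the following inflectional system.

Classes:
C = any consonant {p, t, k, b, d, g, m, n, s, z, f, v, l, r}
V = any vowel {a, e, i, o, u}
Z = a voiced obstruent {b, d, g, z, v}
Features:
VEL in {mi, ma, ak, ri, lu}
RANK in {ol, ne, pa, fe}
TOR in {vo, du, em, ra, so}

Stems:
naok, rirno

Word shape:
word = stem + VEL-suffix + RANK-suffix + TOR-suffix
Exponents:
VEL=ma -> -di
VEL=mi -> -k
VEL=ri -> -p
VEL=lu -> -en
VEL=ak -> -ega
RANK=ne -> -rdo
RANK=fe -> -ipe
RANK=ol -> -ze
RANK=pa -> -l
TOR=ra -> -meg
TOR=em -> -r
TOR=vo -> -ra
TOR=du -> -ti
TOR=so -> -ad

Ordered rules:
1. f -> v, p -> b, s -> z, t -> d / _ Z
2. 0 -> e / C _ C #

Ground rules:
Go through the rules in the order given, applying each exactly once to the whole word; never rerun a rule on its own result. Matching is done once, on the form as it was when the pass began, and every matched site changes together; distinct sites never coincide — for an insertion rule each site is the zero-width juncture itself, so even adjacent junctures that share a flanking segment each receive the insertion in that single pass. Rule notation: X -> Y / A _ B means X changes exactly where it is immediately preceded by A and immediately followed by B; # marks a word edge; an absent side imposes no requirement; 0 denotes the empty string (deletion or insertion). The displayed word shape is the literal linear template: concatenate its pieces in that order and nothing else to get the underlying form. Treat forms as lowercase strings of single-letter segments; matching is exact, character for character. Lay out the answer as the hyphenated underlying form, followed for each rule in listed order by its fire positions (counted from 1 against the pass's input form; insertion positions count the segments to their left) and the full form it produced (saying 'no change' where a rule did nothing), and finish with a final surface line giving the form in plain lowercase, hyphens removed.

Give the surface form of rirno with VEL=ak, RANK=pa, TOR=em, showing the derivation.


underlying: rirno-ega-l-r
1. f -> v, p -> b, s -> z, t -> d / _ Z: no change
2. 0 -> e / C _ C #: inserts after position(s) 9: rirnoegaler
surface: rirnoegaler


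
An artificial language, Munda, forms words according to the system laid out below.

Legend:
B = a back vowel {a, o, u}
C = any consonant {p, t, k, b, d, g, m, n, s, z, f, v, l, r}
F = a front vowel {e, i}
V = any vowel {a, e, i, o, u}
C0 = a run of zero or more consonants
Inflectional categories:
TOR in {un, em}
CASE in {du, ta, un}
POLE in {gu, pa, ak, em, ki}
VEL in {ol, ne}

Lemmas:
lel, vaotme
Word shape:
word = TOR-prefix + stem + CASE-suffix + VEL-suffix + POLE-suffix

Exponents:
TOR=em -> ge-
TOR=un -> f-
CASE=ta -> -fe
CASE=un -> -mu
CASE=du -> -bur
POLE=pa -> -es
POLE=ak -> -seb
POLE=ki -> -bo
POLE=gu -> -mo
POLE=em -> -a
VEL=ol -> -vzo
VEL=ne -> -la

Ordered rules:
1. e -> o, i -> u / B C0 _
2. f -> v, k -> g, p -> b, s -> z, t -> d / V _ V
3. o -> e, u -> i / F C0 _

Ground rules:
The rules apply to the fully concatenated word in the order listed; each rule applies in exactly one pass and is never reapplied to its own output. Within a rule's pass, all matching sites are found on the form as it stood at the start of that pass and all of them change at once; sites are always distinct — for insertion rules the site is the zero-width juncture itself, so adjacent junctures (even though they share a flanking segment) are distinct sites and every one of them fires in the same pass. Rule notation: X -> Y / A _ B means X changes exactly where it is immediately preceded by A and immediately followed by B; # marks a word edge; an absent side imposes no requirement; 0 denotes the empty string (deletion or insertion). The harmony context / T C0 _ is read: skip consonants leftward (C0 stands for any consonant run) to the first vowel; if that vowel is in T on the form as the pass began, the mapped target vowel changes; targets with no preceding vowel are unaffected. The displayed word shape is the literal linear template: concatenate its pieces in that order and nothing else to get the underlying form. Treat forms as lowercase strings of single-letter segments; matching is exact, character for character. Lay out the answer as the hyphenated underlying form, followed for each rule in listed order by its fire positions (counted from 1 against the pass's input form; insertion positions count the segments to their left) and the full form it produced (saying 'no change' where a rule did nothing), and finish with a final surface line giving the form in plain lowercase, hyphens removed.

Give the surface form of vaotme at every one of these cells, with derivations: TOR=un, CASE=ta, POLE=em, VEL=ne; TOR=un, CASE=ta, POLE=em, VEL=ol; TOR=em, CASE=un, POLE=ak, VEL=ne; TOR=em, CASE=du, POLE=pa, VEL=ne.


cell TOR=un, CASE=ta, POLE=em, VEL=ne:
underlying: f-vaotme-fe-la-a
1. e -> o, i -> u / B C0 _: fires at position(s) 7: fvaotmofelaa
2. f -> v, k -> g, p -> b, s -> z, t -> d / V _ V: fires at position(s) 8: fvaotmovelaa
3. o -> e, u -> i / F C0 _: no change
surface: fvaotmovelaa

cell TOR=un, CASE=ta, POLE=em, VEL=ol:
underlying: f-vaotme-fe-vzo-a
1. e -> o, i -> u / B C0 _: fires at position(s) 7: fvaotmofevzoa
2. f -> v, k -> g, p -> b, s -> z, t -> d / V _ V: fires at position(s) 8: fvaotmovevzoa
3. o -> e, u -> i / F C0 _: fires at position(s) 12: fvaotmovevzea
surface: fvaotmovevzea

cell TOR=em, CASE=un, POLE=ak, VEL=ne:
underlying: ge-vaotme-mu-la-seb
1. e -> o, i -> u / B C0 _: fires at position(s) 8, 14: gevaotmomulasob
2. f -> v, k -> g, p -> b, s -> z, t -> d / V _ V: fires at position(s) 13: gevaotmomulazob
3. o -> e, u -> i / F C0 _: no change
surface: gevaotmomulazob

cell TOR=em, CASE=du, POLE=pa, VEL=ne:
underlying: ge-vaotme-bur-la-es
1. e -> o, i -> u / B C0 _: fires at position(s) 8, 14: gevaotmoburlaos
2. f -> v, k -> g, p -> b, s -> z, t -> d / V _ V: no change
3. o -> e, u -> i / F C0 _: no change
surface: gevaotmoburlaos


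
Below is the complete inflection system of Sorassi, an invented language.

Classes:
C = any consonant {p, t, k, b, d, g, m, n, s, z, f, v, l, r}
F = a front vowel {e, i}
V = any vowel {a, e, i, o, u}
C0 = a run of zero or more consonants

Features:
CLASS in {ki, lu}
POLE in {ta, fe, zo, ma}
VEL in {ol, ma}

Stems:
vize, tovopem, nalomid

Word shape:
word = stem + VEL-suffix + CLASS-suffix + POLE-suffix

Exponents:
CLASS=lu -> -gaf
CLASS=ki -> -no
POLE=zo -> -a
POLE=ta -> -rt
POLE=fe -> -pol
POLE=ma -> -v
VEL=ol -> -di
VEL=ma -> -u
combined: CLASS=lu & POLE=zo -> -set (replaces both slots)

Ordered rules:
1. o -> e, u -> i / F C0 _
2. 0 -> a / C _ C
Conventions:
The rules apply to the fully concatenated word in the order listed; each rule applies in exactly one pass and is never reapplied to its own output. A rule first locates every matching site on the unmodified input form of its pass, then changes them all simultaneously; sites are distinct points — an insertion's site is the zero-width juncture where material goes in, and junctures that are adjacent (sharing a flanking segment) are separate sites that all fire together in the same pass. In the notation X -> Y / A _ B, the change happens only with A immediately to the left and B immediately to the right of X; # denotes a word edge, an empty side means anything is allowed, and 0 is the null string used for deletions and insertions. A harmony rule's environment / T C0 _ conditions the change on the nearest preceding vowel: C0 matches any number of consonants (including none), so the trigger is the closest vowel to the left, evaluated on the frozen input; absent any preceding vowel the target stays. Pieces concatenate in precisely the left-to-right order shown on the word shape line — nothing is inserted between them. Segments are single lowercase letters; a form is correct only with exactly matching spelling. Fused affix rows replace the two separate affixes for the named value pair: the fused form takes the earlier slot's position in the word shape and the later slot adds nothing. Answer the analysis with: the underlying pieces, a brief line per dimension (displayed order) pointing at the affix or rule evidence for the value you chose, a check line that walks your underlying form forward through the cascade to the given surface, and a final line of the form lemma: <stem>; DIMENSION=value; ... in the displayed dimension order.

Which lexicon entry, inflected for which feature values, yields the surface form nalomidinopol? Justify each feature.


underlying: nalomid-u-no-pol
CLASS=ki - signalled by the affix -no
POLE=fe - signalled by the affix -pol
VEL=ma - signalled by the affix -u
check: nalomidunopol -> nalomidinopol -> nalomidinopol
lemma: nalomid; CLASS=ki; POLE=fe; VEL=ma


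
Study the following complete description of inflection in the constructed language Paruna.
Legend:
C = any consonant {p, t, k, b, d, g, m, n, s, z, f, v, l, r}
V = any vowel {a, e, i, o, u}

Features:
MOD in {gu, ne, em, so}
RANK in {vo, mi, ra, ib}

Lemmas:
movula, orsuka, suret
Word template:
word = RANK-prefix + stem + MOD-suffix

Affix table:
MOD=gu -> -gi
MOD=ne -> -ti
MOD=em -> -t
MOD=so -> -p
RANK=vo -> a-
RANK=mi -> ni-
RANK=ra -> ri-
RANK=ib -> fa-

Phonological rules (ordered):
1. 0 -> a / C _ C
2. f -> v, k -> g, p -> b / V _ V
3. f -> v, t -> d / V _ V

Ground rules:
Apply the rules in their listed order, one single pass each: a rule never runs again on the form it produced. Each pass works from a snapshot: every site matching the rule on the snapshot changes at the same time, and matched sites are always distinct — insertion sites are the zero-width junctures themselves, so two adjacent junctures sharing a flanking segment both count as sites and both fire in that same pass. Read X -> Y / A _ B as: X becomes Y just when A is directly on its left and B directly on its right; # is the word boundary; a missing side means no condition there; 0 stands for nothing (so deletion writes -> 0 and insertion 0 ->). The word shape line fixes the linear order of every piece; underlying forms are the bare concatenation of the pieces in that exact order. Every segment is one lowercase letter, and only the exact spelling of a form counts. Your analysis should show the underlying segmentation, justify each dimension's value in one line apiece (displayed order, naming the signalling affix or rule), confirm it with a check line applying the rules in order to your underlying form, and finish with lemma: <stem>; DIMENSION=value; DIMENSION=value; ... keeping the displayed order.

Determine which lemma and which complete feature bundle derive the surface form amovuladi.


underlying: a-movula-ti
MOD=ne - signalled by the affix -ti
RANK=vo - signalled by the affix a-
check: amovulati -> amovulati -> amovulati -> amovuladi
lemma: movula; MOD=ne; RANK=vo


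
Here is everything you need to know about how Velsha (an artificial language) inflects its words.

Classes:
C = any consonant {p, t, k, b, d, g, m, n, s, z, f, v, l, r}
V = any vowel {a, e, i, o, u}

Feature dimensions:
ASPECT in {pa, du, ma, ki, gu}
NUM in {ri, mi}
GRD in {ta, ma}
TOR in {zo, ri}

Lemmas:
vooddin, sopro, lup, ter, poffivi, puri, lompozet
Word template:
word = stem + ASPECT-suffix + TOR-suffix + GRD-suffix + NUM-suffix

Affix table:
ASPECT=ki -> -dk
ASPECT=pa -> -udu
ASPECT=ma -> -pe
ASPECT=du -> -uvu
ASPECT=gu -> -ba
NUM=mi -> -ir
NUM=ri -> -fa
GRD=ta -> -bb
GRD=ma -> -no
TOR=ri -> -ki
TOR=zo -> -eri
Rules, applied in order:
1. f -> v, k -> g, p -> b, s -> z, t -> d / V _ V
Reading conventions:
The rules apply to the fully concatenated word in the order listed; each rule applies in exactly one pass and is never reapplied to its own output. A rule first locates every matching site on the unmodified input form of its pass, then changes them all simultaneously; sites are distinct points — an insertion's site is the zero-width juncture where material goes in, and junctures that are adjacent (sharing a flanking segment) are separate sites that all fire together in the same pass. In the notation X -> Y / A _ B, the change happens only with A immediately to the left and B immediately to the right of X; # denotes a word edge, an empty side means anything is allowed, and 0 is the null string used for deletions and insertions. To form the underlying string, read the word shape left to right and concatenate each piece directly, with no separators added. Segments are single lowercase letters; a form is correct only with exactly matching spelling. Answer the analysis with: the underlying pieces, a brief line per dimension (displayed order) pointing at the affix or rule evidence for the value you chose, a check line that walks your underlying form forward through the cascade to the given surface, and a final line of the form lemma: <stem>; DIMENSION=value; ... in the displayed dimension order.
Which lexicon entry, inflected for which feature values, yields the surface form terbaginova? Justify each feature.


underlying: ter-ba-ki-no-fa
ASPECT=gu - signalled by the affix -ba
NUM=ri - signalled by the affix -fa
GRD=ma - signalled by the affix -no
TOR=ri - signalled by the affix -ki
check: terbakinofa -> terbaginova
lemma: ter; ASPECT=gu; NUM=ri; GRD=ma; TOR=ri


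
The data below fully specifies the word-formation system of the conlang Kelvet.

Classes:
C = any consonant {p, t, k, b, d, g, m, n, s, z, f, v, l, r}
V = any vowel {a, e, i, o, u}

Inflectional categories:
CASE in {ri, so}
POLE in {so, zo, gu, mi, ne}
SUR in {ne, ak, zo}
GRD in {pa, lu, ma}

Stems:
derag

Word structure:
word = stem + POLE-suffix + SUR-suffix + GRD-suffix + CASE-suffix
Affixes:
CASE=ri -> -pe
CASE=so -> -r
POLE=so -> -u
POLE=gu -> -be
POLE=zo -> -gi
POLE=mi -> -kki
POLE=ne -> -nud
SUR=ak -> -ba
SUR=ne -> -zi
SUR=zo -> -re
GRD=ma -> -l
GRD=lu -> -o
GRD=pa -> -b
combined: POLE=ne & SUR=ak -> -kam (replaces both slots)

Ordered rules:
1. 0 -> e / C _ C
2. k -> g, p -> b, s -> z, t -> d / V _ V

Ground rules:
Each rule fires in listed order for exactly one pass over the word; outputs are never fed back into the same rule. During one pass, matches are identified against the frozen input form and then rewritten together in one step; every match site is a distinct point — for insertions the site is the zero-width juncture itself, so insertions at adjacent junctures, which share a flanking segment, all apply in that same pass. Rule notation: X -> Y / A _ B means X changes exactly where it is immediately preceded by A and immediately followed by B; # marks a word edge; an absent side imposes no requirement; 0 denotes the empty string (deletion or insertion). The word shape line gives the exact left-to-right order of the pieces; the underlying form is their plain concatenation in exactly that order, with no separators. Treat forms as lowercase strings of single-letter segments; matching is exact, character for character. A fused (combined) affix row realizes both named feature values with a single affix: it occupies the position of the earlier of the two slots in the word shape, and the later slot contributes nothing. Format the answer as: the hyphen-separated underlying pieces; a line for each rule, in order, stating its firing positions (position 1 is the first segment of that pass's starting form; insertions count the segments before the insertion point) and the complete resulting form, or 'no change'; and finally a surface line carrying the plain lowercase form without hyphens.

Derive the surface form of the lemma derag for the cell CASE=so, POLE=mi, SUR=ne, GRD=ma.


underlying: derag-kki-zi-l-r
1. 0 -> e / C _ C: inserts after position(s) 5, 6, 11: deragekekiziler
2. k -> g, p -> b, s -> z, t -> d / V _ V: fires at position(s) 7, 9: deragegegiziler
surface: deragegegiziler


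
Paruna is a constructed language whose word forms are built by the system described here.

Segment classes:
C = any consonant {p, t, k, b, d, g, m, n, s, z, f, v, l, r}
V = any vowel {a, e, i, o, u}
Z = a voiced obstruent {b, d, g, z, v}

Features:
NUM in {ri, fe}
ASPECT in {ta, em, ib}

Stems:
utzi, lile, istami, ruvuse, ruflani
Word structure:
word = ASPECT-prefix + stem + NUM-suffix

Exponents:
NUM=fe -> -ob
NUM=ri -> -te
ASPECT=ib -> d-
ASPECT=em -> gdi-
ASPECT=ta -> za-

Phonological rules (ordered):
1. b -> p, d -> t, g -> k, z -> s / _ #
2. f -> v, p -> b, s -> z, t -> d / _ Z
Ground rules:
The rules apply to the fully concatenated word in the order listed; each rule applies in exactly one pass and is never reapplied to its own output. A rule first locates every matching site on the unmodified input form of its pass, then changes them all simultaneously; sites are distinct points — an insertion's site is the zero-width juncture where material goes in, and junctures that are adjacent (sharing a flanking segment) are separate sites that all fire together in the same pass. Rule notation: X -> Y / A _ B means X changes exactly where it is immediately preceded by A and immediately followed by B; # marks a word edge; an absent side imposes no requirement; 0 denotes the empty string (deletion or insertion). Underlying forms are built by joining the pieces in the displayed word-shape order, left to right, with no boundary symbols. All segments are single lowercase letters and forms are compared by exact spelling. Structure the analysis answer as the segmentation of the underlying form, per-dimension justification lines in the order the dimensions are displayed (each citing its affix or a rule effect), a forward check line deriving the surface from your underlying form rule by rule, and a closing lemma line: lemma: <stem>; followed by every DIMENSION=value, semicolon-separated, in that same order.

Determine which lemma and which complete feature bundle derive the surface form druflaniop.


underlying: d-ruflani-ob
NUM=fe - signalled by the affix -ob
ASPECT=ib - signalled by the affix d-
check: druflaniob -> druflaniop -> druflaniop
lemma: ruflani; NUM=fe; ASPECT=ib


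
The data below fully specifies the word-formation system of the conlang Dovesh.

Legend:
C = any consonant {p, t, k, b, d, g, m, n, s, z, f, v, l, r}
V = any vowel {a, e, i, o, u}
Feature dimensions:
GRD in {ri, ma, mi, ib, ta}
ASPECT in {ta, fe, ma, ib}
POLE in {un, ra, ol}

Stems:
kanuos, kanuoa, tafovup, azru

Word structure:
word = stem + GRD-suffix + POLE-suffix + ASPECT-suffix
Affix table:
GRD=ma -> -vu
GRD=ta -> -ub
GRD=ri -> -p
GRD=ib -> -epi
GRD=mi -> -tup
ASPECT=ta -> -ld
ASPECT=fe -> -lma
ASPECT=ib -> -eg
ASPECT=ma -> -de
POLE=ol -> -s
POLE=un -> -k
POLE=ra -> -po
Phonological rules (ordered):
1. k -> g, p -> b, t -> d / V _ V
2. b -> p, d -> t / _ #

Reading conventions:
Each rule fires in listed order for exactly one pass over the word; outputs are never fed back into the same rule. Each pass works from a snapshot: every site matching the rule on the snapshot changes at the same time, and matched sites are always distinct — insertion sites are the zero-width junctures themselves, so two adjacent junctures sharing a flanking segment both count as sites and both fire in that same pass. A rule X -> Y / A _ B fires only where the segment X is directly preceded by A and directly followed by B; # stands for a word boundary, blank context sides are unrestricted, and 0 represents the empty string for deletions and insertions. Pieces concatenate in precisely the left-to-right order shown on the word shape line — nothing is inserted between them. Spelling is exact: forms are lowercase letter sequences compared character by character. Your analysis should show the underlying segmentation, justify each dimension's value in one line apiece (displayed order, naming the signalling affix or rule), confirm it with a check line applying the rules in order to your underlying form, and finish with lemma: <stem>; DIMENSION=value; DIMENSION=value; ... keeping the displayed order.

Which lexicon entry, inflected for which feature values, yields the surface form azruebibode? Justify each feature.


underlying: azru-epi-po-de
GRD=ib - signalled by the affix -epi
ASPECT=ma - signalled by the affix -de
POLE=ra - signalled by the affix -po
check: azruepipode -> azruebibode -> azruebibode
lemma: azru; GRD=ib; ASPECT=ma; POLE=ra


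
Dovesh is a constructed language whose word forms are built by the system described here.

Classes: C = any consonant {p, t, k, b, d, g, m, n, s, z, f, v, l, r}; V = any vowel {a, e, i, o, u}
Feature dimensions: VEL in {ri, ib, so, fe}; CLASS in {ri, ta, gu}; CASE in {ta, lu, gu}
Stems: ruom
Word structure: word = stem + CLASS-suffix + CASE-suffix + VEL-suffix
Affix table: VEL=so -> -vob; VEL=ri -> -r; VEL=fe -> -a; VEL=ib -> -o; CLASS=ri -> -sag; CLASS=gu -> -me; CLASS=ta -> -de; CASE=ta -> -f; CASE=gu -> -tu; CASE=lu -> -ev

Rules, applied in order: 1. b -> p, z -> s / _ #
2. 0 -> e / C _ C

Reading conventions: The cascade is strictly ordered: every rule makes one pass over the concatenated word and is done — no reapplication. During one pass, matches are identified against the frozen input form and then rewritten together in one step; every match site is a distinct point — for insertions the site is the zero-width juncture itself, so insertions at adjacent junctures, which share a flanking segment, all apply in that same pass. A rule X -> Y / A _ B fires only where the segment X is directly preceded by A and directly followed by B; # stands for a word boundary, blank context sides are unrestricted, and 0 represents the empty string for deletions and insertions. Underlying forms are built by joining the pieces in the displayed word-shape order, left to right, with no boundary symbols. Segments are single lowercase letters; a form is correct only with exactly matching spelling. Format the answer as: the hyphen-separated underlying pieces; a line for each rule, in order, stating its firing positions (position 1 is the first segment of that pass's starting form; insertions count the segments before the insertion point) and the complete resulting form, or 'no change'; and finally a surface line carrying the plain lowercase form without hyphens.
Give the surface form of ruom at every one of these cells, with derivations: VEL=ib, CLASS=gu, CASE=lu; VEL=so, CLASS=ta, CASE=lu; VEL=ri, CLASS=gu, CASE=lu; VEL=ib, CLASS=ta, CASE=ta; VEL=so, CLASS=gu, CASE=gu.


cell VEL=ib, CLASS=gu, CASE=lu:
underlying: ruom-me-ev-o
1. b -> p, z -> s / _ #: no change
2. 0 -> e / C _ C: inserts after position(s) 4: ruomemeevo
surface: ruomemeevo

cell VEL=so, CLASS=ta, CASE=lu:
underlying: ruom-de-ev-vob
1. b -> p, z -> s / _ #: fires at position(s) 11: ruomdeevvop
2. 0 -> e / C _ C: inserts after position(s) 4, 8: ruomedeevevop
surface: ruomedeevevop

cell VEL=ri, CLASS=gu, CASE=lu:
underlying: ruom-me-ev-r
1. b -> p, z -> s / _ #: no change
2. 0 -> e / C _ C: inserts after position(s) 4, 8: ruomemeever
surface: ruomemeever

cell VEL=ib, CLASS=ta, CASE=ta:
underlying: ruom-de-f-o
1. b -> p, z -> s / _ #: no change
2. 0 -> e / C _ C: inserts after position(s) 4: ruomedefo
surface: ruomedefo

cell VEL=so, CLASS=gu, CASE=gu:
underlying: ruom-me-tu-vob
1. b -> p, z -> s / _ #: fires at position(s) 11: ruommetuvop
2. 0 -> e / C _ C: inserts after position(s) 4: ruomemetuvop
surface: ruomemetuvop


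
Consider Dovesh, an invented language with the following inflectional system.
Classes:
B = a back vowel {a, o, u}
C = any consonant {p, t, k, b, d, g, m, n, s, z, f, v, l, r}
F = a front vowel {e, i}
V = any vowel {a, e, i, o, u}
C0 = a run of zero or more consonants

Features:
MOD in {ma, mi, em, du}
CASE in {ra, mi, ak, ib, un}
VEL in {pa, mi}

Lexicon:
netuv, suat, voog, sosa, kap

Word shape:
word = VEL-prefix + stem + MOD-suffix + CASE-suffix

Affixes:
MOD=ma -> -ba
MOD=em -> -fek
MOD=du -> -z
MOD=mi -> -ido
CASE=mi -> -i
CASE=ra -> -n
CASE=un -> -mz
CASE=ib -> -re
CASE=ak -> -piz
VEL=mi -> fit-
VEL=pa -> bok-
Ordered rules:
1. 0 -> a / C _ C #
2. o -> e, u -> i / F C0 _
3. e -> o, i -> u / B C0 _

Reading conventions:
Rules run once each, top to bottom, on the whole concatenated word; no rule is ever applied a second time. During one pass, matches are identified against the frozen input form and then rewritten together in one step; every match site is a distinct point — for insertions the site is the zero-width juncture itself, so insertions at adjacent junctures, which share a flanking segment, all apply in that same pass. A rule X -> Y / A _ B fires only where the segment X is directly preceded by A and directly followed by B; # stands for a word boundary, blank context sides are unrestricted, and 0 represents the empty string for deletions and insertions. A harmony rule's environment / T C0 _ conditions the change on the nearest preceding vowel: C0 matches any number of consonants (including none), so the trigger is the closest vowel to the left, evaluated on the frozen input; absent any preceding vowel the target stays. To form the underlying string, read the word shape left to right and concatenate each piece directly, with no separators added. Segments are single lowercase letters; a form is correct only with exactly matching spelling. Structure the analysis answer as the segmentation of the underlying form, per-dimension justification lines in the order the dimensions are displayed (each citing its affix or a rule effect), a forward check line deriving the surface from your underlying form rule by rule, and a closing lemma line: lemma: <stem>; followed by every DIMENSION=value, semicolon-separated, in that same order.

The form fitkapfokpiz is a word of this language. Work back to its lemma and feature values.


underlying: fit-kap-fek-piz
MOD=em - signalled by the affix -fek
CASE=ak - signalled by the affix -piz
VEL=mi - signalled by the affix fit-
check: fitkapfekpiz -> fitkapfekpiz -> fitkapfekpiz -> fitkapfokpiz
lemma: kap; MOD=em; CASE=ak; VEL=mi


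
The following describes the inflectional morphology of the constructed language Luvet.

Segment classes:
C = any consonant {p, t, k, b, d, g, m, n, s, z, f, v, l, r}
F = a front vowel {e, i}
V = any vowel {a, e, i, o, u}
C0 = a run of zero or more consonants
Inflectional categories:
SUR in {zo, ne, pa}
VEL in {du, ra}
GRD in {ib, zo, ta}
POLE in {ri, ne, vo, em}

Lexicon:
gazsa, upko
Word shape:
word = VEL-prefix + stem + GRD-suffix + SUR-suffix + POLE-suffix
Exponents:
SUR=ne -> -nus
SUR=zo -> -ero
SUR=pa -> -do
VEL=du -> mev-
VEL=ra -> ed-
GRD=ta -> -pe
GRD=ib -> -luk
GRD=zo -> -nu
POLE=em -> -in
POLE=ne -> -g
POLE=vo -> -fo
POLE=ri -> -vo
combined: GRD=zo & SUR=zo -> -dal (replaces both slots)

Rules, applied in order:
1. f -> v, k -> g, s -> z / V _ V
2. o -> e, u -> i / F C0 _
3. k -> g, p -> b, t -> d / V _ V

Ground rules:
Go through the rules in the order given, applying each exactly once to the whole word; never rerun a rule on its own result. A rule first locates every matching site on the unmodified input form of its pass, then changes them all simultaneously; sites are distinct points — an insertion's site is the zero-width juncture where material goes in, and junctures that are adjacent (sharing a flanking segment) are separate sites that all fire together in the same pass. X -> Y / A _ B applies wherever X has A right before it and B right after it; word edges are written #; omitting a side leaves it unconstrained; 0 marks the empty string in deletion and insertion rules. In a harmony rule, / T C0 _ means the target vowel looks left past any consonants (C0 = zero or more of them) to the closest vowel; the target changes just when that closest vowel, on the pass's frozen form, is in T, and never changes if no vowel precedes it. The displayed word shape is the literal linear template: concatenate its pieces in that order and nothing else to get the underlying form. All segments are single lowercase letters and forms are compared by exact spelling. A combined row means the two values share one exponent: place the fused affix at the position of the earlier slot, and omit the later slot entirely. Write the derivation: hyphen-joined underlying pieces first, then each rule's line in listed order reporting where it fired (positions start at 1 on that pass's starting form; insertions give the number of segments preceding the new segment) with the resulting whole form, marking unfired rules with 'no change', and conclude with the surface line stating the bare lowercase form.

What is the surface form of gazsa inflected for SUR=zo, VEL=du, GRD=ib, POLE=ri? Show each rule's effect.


underlying: mev-gazsa-luk-ero-vo
1. f -> v, k -> g, s -> z / V _ V: fires at position(s) 11: mevgazsalugerovo
2. o -> e, u -> i / F C0 _: fires at position(s) 14: mevgazsalugerevo
3. k -> g, p -> b, t -> d / V _ V: no change
surface: mevgazsalugerevo


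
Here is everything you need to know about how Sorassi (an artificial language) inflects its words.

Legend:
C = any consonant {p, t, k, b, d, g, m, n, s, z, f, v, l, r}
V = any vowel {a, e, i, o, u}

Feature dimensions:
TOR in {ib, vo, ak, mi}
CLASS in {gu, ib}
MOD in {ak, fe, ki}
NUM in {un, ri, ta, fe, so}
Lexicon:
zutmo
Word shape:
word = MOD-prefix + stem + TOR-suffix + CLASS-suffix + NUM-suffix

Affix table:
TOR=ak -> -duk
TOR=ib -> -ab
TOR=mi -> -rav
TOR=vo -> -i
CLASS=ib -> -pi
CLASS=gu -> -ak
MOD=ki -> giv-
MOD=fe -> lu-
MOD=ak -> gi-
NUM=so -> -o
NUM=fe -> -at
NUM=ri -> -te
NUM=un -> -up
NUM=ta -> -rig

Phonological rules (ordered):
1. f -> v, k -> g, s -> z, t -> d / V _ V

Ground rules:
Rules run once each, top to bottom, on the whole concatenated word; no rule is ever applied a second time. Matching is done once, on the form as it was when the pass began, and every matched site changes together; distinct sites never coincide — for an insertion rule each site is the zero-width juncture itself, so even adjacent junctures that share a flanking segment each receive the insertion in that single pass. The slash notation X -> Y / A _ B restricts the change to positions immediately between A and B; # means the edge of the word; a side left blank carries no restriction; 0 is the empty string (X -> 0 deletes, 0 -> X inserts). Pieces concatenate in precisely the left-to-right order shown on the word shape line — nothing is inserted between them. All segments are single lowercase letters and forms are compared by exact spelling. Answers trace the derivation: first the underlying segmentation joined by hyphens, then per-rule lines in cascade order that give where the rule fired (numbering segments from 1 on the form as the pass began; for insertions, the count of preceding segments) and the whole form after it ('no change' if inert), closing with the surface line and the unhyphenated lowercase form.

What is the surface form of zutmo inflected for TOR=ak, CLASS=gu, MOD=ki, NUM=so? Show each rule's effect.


underlying: giv-zutmo-duk-ak-o
1. f -> v, k -> g, s -> z, t -> d / V _ V: fires at position(s) 11, 13: givzutmodugago
surface: givzutmodugago


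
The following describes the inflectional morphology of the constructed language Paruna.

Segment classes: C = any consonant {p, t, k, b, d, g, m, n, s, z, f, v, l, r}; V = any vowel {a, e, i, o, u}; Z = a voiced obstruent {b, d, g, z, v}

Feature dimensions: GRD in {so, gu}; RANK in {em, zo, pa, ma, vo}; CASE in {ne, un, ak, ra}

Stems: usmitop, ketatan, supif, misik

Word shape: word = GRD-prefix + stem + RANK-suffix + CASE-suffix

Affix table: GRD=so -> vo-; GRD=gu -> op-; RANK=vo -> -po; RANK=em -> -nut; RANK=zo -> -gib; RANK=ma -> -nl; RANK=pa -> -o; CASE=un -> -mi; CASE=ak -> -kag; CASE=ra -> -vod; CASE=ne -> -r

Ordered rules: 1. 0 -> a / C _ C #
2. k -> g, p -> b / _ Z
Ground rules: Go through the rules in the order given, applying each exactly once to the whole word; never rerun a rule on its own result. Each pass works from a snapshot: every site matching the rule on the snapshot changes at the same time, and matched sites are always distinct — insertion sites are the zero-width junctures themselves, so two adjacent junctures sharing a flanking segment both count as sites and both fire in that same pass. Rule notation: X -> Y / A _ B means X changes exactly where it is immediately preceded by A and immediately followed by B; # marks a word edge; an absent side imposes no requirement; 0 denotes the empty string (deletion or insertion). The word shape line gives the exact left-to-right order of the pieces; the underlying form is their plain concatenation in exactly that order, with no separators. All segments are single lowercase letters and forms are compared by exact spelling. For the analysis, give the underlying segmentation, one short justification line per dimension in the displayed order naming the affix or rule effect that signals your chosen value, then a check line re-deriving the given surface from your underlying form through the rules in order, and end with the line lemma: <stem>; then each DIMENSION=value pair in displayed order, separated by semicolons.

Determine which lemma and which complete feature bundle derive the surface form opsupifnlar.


underlying: op-supif-nl-r
GRD=gu - signalled by the affix op-
RANK=ma - signalled by the affix -nl
CASE=ne - signalled by the affix -r
check: opsupifnlr -> opsupifnlar -> opsupifnlar
lemma: supif; GRD=gu; RANK=ma; CASE=ne


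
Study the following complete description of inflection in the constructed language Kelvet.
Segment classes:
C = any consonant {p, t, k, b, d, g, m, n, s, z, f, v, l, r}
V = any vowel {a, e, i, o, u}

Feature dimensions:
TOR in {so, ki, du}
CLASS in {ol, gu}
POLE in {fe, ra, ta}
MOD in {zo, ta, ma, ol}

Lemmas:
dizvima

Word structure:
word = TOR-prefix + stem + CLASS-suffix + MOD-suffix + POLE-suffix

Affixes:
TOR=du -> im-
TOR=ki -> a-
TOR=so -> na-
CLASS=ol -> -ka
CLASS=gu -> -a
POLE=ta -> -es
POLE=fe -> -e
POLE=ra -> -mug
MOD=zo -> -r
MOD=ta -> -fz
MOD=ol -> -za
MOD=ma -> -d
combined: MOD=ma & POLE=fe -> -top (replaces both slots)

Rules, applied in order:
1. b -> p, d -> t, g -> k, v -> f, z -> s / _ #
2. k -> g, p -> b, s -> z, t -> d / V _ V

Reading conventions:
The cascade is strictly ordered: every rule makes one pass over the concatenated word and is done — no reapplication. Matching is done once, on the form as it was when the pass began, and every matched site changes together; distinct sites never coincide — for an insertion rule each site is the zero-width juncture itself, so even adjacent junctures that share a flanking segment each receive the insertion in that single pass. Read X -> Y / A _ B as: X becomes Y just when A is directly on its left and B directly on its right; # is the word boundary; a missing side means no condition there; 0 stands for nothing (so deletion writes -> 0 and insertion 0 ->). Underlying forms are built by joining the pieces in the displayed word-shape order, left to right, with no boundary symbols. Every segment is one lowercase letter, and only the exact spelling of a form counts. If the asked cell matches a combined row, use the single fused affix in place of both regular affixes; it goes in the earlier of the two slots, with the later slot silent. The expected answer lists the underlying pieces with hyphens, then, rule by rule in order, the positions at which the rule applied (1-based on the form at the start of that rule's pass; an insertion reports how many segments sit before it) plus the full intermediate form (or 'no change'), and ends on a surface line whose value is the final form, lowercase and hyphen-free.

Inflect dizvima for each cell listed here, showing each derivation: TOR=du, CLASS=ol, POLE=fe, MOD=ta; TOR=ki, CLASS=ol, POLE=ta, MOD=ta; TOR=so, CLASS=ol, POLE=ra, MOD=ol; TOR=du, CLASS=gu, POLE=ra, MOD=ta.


cell TOR=du, CLASS=ol, POLE=fe, MOD=ta:
underlying: im-dizvima-ka-fz-e
1. b -> p, d -> t, g -> k, v -> f, z -> s / _ #: no change
2. k -> g, p -> b, s -> z, t -> d / V _ V: fires at position(s) 10: imdizvimagafze
surface: imdizvimagafze

cell TOR=ki, CLASS=ol, POLE=ta, MOD=ta:
underlying: a-dizvima-ka-fz-es
1. b -> p, d -> t, g -> k, v -> f, z -> s / _ #: no change
2. k -> g, p -> b, s -> z, t -> d / V _ V: fires at position(s) 9: adizvimagafzes
surface: adizvimagafzes

cell TOR=so, CLASS=ol, POLE=ra, MOD=ol:
underlying: na-dizvima-ka-za-mug
1. b -> p, d -> t, g -> k, v -> f, z -> s / _ #: fires at position(s) 16: nadizvimakazamuk
2. k -> g, p -> b, s -> z, t -> d / V _ V: fires at position(s) 10: nadizvimagazamuk
surface: nadizvimagazamuk

cell TOR=du, CLASS=gu, POLE=ra, MOD=ta:
underlying: im-dizvima-a-fz-mug
1. b -> p, d -> t, g -> k, v -> f, z -> s / _ #: fires at position(s) 15: imdizvimaafzmuk
2. k -> g, p -> b, s -> z, t -> d / V _ V: no change
surface: imdizvimaafzmuk


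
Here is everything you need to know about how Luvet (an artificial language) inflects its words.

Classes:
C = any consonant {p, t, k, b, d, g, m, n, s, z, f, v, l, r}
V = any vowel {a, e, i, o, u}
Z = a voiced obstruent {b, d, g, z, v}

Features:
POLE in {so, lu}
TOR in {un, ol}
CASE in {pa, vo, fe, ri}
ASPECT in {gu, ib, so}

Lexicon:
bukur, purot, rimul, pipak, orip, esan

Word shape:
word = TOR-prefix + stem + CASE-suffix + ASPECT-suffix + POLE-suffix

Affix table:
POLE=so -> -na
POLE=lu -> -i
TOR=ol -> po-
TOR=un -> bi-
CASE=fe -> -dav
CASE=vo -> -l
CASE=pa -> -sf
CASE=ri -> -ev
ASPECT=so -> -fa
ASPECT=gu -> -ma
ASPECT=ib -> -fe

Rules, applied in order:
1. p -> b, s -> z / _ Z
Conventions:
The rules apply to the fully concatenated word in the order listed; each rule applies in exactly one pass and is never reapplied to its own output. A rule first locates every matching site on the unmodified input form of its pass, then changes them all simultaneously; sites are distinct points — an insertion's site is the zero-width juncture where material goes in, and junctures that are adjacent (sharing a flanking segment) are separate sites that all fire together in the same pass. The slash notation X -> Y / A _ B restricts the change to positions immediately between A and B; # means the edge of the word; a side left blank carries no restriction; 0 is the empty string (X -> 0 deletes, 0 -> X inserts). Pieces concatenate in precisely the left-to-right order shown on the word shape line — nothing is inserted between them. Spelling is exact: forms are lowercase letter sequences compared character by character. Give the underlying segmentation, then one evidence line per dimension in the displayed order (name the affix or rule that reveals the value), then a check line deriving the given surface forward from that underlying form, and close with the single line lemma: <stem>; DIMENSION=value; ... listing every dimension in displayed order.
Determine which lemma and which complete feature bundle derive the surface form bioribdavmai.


underlying: bi-orip-dav-ma-i
POLE=lu - signalled by the affix -i
TOR=un - signalled by the affix bi-
CASE=fe - signalled by the affix -dav
ASPECT=gu - signalled by the affix -ma
check: bioripdavmai -> bioribdavmai
lemma: orip; POLE=lu; TOR=un; CASE=fe; ASPECT=gu
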